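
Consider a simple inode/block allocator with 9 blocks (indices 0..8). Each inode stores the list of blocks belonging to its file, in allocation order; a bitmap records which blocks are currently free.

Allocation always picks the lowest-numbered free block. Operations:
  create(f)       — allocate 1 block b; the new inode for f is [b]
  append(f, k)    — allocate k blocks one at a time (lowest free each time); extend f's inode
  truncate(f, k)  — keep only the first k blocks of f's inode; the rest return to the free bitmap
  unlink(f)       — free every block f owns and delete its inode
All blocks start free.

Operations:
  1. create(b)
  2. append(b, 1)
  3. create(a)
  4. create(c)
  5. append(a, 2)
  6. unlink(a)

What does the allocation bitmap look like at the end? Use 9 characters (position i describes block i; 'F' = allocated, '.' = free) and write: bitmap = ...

bitmap = FF.F.....

  1. create(b)  ⇒  F........  {b→[0]}
  2. append(b, 1)  ⇒  FF.......  {b→[0, 1]}
  3. create(a)  ⇒  FFF......  {a→[2]; b→[0, 1]}
  4. create(c)  ⇒  FFFF.....  {a→[2]; b→[0, 1]; c→[3]}
  5. append(a, 2)  ⇒  FFFFFF...  {a→[2, 4, 5]; b→[0, 1]; c→[3]}
  6. unlink(a)  ⇒  FF.F.....  {b→[0, 1]; c→[3]}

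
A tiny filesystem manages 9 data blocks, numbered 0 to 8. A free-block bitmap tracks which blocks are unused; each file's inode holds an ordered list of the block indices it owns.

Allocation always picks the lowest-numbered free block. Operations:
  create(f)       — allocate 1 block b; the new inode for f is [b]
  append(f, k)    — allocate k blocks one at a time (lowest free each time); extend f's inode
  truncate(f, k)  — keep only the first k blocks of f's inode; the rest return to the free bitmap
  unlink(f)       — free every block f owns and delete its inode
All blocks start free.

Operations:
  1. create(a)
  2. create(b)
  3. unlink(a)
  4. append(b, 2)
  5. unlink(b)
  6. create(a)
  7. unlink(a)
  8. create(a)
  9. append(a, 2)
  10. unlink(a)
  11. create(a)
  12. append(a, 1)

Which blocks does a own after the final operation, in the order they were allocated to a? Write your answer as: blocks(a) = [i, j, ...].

blocks(a) = [0, 1]

after create(a) → a:[0]  free=[F........]
after create(b) → a:[0], b:[1]  free=[FF.......]
after unlink(a) → b:[1]  free=[.F.......]
after append(b, 2) → b:[1, 0, 2]  free=[FFF......]
after unlink(b) →   free=[.........]
after create(a) → a:[0]  free=[F........]
after unlink(a) →   free=[.........]
after create(a) → a:[0]  free=[F........]
after append(a, 2) → a:[0, 1, 2]  free=[FFF......]
after unlink(a) →   free=[.........]
after create(a) → a:[0]  free=[F........]
after append(a, 1) → a:[0, 1]  free=[FF.......]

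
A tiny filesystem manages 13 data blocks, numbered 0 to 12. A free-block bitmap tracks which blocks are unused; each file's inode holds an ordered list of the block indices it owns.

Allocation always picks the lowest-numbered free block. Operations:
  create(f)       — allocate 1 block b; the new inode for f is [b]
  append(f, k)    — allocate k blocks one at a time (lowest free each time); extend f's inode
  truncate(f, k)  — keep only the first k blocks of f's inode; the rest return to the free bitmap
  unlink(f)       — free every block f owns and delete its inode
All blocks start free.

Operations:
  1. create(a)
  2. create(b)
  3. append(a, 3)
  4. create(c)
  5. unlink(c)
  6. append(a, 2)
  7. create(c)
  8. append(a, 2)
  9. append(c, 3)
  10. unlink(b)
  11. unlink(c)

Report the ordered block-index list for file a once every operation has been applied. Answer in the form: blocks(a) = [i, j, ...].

create(a): bitmap=F............ | a=[0]
create(b): bitmap=FF........... | a=[0] b=[1]
append(a, 3): bitmap=FFFFF........ | a=[0, 2, 3, 4] b=[1]
create(c): bitmap=FFFFFF....... | a=[0, 2, 3, 4] b=[1] c=[5]
unlink(c): bitmap=FFFFF........ | a=[0, 2, 3, 4] b=[1]
append(a, 2): bitmap=FFFFFFF...... | a=[0, 2, 3, 4, 5, 6] b=[1]
create(c): bitmap=FFFFFFFF..... | a=[0, 2, 3, 4, 5, 6] b=[1] c=[7]
append(a, 2): bitmap=FFFFFFFFFF... | a=[0, 2, 3, 4, 5, 6, 8, 9] b=[1] c=[7]
append(c, 3): bitmap=FFFFFFFFFFFFF | a=[0, 2, 3, 4, 5, 6, 8, 9] b=[1] c=[7, 10, 11, 12]
unlink(b): bitmap=F.FFFFFFFFFFF | a=[0, 2, 3, 4, 5, 6, 8, 9] c=[7, 10, 11, 12]
unlink(c): bitmap=F.FFFFF.FF... | a=[0, 2, 3, 4, 5, 6, 8, 9]

blocks(a) = [0, 2, 3, 4, 5, 6, 8, 9]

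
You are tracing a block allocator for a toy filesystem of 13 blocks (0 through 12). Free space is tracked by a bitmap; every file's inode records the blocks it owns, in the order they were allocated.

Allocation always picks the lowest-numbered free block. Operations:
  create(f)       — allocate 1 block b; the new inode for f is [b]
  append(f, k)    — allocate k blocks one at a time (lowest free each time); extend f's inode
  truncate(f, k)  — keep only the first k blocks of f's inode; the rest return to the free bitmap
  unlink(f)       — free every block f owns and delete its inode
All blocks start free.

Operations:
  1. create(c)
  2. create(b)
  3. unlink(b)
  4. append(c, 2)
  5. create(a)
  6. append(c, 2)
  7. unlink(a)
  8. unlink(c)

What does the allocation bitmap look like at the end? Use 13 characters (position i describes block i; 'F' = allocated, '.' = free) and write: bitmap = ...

bitmap = .............

after create(c) → c:[0]  free=[F............]
after create(b) → b:[1], c:[0]  free=[FF...........]
after unlink(b) → c:[0]  free=[F............]
after append(c, 2) → c:[0, 1, 2]  free=[FFF..........]
after create(a) → a:[3], c:[0, 1, 2]  free=[FFFF.........]
after append(c, 2) → a:[3], c:[0, 1, 2, 4, 5]  free=[FFFFFF.......]
after unlink(a) → c:[0, 1, 2, 4, 5]  free=[FFF.FF.......]
after unlink(c) →   free=[.............]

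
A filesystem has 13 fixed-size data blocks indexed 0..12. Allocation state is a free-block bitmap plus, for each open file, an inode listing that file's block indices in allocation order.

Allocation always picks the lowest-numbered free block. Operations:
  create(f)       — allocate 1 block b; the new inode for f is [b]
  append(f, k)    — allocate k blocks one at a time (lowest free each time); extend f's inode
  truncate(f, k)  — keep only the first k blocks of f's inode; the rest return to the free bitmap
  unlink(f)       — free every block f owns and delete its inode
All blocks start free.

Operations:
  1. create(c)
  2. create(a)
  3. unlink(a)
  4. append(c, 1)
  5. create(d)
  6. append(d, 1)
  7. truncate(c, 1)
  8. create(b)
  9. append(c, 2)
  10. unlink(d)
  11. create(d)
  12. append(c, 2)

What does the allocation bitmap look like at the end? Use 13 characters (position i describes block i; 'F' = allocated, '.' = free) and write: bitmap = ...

bitmap = FFFFFFF......

create(c): bitmap=F............ | c=[0]
create(a): bitmap=FF........... | a=[1] c=[0]
unlink(a): bitmap=F............ | c=[0]
append(c, 1): bitmap=FF........... | c=[0, 1]
create(d): bitmap=FFF.......... | c=[0, 1] d=[2]
append(d, 1): bitmap=FFFF......... | c=[0, 1] d=[2, 3]
truncate(c, 1): bitmap=F.FF......... | c=[0] d=[2, 3]
create(b): bitmap=FFFF......... | b=[1] c=[0] d=[2, 3]
append(c, 2): bitmap=FFFFFF....... | b=[1] c=[0, 4, 5] d=[2, 3]
unlink(d): bitmap=FF..FF....... | b=[1] c=[0, 4, 5]
create(d): bitmap=FFF.FF....... | b=[1] c=[0, 4, 5] d=[2]
append(c, 2): bitmap=FFFFFFF...... | b=[1] c=[0, 4, 5, 3, 6] d=[2]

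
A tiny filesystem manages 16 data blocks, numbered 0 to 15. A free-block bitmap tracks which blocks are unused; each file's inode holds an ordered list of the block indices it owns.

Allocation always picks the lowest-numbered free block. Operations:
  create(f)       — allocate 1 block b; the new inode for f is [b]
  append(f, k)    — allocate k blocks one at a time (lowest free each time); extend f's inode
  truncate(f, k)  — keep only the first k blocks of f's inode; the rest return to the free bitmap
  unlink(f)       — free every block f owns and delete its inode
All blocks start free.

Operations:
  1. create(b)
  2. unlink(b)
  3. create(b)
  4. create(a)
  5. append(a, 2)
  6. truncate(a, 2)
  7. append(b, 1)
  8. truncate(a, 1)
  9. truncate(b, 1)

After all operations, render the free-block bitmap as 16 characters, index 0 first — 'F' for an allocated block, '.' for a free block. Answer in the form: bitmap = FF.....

bitmap = FF..............

after create(b) → b:[0]  free=[F...............]
after unlink(b) →   free=[................]
after create(b) → b:[0]  free=[F...............]
after create(a) → a:[1], b:[0]  free=[FF..............]
after append(a, 2) → a:[1, 2, 3], b:[0]  free=[FFFF............]
after truncate(a, 2) → a:[1, 2], b:[0]  free=[FFF.............]
after append(b, 1) → a:[1, 2], b:[0, 3]  free=[FFFF............]
after truncate(a, 1) → a:[1], b:[0, 3]  free=[FF.F............]
after truncate(b, 1) → a:[1], b:[0]  free=[FF..............]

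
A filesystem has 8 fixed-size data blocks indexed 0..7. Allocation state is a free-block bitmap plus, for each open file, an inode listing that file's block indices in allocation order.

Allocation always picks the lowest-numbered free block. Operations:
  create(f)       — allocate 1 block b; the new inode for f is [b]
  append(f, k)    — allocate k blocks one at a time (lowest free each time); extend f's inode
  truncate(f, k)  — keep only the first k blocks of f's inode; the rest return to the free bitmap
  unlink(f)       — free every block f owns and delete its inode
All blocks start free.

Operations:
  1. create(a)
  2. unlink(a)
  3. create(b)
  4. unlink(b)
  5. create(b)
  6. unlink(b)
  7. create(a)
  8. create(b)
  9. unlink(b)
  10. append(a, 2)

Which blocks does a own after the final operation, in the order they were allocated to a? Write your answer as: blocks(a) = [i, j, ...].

blocks(a) = [0, 1, 2]

after create(a) → a:[0]  free=[F.......]
after unlink(a) →   free=[........]
after create(b) → b:[0]  free=[F.......]
after unlink(b) →   free=[........]
after create(b) → b:[0]  free=[F.......]
after unlink(b) →   free=[........]
after create(a) → a:[0]  free=[F.......]
after create(b) → a:[0], b:[1]  free=[FF......]
after unlink(b) → a:[0]  free=[F.......]
after append(a, 2) → a:[0, 1, 2]  free=[FFF.....]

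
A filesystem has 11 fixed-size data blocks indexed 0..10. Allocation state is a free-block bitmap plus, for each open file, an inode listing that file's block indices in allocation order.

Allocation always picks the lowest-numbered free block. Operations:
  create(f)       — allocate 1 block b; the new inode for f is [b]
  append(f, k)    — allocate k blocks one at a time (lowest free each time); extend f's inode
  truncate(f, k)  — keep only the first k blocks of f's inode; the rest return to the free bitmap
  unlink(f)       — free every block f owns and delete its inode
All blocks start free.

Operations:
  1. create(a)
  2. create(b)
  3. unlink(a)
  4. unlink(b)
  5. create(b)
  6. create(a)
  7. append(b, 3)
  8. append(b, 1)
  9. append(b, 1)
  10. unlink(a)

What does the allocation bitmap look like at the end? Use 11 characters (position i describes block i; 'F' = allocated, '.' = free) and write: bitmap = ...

create(a): bitmap=F.......... | a=[0]
create(b): bitmap=FF......... | a=[0] b=[1]
unlink(a): bitmap=.F......... | b=[1]
unlink(b): bitmap=........... | 
create(b): bitmap=F.......... | b=[0]
create(a): bitmap=FF......... | a=[1] b=[0]
append(b, 3): bitmap=FFFFF...... | a=[1] b=[0, 2, 3, 4]
append(b, 1): bitmap=FFFFFF..... | a=[1] b=[0, 2, 3, 4, 5]
append(b, 1): bitmap=FFFFFFF.... | a=[1] b=[0, 2, 3, 4, 5, 6]
unlink(a): bitmap=F.FFFFF.... | b=[0, 2, 3, 4, 5, 6]

bitmap = F.FFFFF....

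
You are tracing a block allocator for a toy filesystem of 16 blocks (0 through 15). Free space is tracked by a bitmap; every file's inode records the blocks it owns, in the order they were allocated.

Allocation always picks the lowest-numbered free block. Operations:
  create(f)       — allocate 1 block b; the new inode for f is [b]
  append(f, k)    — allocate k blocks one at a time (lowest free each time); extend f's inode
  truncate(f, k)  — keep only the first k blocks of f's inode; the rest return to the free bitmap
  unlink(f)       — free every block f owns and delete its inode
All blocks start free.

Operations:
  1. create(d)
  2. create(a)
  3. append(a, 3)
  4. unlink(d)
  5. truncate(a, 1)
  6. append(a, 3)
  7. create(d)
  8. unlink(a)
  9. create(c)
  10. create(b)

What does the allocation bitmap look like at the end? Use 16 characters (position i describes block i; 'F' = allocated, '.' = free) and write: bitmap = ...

bitmap = FF..F...........

after create(d) → d:[0]  free=[F...............]
after create(a) → a:[1], d:[0]  free=[FF..............]
after append(a, 3) → a:[1, 2, 3, 4], d:[0]  free=[FFFFF...........]
after unlink(d) → a:[1, 2, 3, 4]  free=[.FFFF...........]
after truncate(a, 1) → a:[1]  free=[.F..............]
after append(a, 3) → a:[1, 0, 2, 3]  free=[FFFF............]
after create(d) → a:[1, 0, 2, 3], d:[4]  free=[FFFFF...........]
after unlink(a) → d:[4]  free=[....F...........]
after create(c) → c:[0], d:[4]  free=[F...F...........]
after create(b) → b:[1], c:[0], d:[4]  free=[FF..F...........]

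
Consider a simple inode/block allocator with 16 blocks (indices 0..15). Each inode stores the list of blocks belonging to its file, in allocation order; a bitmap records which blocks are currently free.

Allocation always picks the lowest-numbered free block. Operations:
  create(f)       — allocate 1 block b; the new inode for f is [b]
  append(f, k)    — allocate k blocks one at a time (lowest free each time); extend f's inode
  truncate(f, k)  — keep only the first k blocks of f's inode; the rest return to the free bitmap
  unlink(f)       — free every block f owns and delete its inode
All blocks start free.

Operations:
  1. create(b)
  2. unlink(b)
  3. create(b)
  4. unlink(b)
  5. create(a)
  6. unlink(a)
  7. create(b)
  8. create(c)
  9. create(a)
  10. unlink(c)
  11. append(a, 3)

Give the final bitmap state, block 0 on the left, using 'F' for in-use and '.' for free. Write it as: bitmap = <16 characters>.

bitmap = FFFFF...........

after create(b) → b:[0]  free=[F...............]
after unlink(b) →   free=[................]
after create(b) → b:[0]  free=[F...............]
after unlink(b) →   free=[................]
after create(a) → a:[0]  free=[F...............]
after unlink(a) →   free=[................]
after create(b) → b:[0]  free=[F...............]
after create(c) → b:[0], c:[1]  free=[FF..............]
after create(a) → a:[2], b:[0], c:[1]  free=[FFF.............]
after unlink(c) → a:[2], b:[0]  free=[F.F.............]
after append(a, 3) → a:[2, 1, 3, 4], b:[0]  free=[FFFFF...........]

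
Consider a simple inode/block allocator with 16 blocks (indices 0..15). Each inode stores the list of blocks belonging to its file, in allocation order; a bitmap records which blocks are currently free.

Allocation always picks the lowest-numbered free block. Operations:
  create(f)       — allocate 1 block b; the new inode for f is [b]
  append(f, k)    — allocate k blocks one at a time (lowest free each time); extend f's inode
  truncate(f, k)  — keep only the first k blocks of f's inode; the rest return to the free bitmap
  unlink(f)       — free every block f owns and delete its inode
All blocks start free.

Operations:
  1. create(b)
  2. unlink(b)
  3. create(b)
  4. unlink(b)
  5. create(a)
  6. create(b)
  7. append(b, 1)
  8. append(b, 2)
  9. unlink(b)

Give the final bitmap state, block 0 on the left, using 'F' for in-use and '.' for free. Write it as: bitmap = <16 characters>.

after create(b) → b:[0]  free=[F...............]
after unlink(b) →   free=[................]
after create(b) → b:[0]  free=[F...............]
after unlink(b) →   free=[................]
after create(a) → a:[0]  free=[F...............]
after create(b) → a:[0], b:[1]  free=[FF..............]
after append(b, 1) → a:[0], b:[1, 2]  free=[FFF.............]
after append(b, 2) → a:[0], b:[1, 2, 3, 4]  free=[FFFFF...........]
after unlink(b) → a:[0]  free=[F...............]

bitmap = F...............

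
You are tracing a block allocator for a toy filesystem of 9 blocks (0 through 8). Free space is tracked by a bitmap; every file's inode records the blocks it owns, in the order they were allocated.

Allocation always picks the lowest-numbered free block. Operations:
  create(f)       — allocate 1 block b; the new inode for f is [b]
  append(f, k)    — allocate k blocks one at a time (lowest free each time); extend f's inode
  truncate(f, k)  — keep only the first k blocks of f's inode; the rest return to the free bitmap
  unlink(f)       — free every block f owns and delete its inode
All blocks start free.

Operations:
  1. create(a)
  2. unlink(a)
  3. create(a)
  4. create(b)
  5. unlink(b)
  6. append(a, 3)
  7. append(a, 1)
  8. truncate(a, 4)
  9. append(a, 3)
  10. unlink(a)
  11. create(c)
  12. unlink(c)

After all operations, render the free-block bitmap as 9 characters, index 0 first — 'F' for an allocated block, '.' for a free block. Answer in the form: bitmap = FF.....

bitmap = .........

  1. create(a)  ⇒  F........  {a→[0]}
  2. unlink(a)  ⇒  .........  {}
  3. create(a)  ⇒  F........  {a→[0]}
  4. create(b)  ⇒  FF.......  {a→[0]; b→[1]}
  5. unlink(b)  ⇒  F........  {a→[0]}
  6. append(a, 3)  ⇒  FFFF.....  {a→[0, 1, 2, 3]}
  7. append(a, 1)  ⇒  FFFFF....  {a→[0, 1, 2, 3, 4]}
  8. truncate(a, 4)  ⇒  FFFF.....  {a→[0, 1, 2, 3]}
  9. append(a, 3)  ⇒  FFFFFFF..  {a→[0, 1, 2, 3, 4, 5, 6]}
  10. unlink(a)  ⇒  .........  {}
  11. create(c)  ⇒  F........  {c→[0]}
  12. unlink(c)  ⇒  .........  {}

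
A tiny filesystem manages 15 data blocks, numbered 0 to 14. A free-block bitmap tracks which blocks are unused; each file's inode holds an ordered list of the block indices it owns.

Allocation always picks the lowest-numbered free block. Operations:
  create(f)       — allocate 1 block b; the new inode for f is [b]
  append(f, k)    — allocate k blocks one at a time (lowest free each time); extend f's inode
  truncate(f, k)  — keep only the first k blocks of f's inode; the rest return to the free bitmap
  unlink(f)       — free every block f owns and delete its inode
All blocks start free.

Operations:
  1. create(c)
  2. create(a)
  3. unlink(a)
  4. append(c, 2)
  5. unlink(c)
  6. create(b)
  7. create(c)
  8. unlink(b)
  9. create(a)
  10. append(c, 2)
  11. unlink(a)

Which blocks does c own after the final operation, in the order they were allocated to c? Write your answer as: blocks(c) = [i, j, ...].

blocks(c) = [1, 2, 3]

create(c): bitmap=F.............. | c=[0]
create(a): bitmap=FF............. | a=[1] c=[0]
unlink(a): bitmap=F.............. | c=[0]
append(c, 2): bitmap=FFF............ | c=[0, 1, 2]
unlink(c): bitmap=............... | 
create(b): bitmap=F.............. | b=[0]
create(c): bitmap=FF............. | b=[0] c=[1]
unlink(b): bitmap=.F............. | c=[1]
create(a): bitmap=FF............. | a=[0] c=[1]
append(c, 2): bitmap=FFFF........... | a=[0] c=[1, 2, 3]
unlink(a): bitmap=.FFF........... | c=[1, 2, 3]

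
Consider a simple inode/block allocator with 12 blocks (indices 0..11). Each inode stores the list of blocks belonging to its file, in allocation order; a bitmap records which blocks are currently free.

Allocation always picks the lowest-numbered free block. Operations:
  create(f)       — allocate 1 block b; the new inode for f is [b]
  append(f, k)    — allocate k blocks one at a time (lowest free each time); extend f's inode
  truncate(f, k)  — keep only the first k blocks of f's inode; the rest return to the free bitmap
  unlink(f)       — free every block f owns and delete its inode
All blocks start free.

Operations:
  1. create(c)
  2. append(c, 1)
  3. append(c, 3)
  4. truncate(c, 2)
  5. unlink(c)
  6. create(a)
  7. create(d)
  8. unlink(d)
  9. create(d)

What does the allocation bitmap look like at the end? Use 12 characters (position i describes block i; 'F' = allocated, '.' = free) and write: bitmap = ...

create(c): bitmap=F........... | c=[0]
append(c, 1): bitmap=FF.......... | c=[0, 1]
append(c, 3): bitmap=FFFFF....... | c=[0, 1, 2, 3, 4]
truncate(c, 2): bitmap=FF.......... | c=[0, 1]
unlink(c): bitmap=............ | 
create(a): bitmap=F........... | a=[0]
create(d): bitmap=FF.......... | a=[0] d=[1]
unlink(d): bitmap=F........... | a=[0]
create(d): bitmap=FF.......... | a=[0] d=[1]

bitmap = FF..........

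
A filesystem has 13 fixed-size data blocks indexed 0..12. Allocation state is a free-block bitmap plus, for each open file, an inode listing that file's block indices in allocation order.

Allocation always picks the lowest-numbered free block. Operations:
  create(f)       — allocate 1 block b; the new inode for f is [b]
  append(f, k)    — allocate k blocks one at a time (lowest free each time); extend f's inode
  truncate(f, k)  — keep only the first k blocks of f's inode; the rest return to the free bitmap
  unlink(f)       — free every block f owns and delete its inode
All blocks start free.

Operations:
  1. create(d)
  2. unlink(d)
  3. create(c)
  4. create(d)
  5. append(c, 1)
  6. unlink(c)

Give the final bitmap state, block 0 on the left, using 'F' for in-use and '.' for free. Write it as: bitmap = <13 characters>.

after create(d) → d:[0]  free=[F............]
after unlink(d) →   free=[.............]
after create(c) → c:[0]  free=[F............]
after create(d) → c:[0], d:[1]  free=[FF...........]
after append(c, 1) → c:[0, 2], d:[1]  free=[FFF..........]
after unlink(c) → d:[1]  free=[.F...........]

bitmap = .F...........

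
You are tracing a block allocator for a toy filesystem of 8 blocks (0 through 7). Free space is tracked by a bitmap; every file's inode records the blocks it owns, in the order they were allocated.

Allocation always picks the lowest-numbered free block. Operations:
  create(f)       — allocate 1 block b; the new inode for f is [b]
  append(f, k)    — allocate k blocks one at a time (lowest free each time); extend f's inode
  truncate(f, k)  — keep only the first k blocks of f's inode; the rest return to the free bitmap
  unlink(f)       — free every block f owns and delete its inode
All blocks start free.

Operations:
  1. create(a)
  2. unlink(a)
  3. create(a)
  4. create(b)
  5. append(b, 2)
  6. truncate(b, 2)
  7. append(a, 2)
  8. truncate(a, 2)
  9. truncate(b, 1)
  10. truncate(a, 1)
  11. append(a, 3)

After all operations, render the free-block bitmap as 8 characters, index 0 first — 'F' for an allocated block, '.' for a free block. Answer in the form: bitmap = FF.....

  1. create(a)  ⇒  F.......  {a→[0]}
  2. unlink(a)  ⇒  ........  {}
  3. create(a)  ⇒  F.......  {a→[0]}
  4. create(b)  ⇒  FF......  {a→[0]; b→[1]}
  5. append(b, 2)  ⇒  FFFF....  {a→[0]; b→[1, 2, 3]}
  6. truncate(b, 2)  ⇒  FFF.....  {a→[0]; b→[1, 2]}
  7. append(a, 2)  ⇒  FFFFF...  {a→[0, 3, 4]; b→[1, 2]}
  8. truncate(a, 2)  ⇒  FFFF....  {a→[0, 3]; b→[1, 2]}
  9. truncate(b, 1)  ⇒  FF.F....  {a→[0, 3]; b→[1]}
  10. truncate(a, 1)  ⇒  FF......  {a→[0]; b→[1]}
  11. append(a, 3)  ⇒  FFFFF...  {a→[0, 2, 3, 4]; b→[1]}

bitmap = FFFFF...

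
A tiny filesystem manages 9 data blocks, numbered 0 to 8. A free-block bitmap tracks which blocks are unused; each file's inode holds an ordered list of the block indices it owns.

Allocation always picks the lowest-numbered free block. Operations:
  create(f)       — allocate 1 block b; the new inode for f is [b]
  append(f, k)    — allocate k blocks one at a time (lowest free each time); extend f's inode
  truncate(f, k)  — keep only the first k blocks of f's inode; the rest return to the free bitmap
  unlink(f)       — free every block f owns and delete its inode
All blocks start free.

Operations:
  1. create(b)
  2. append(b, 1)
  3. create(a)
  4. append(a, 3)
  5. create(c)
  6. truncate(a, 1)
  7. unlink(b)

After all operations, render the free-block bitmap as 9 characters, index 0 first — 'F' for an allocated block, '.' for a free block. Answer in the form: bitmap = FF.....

bitmap = ..F...F..

after create(b) → b:[0]  free=[F........]
after append(b, 1) → b:[0, 1]  free=[FF.......]
after create(a) → a:[2], b:[0, 1]  free=[FFF......]
after append(a, 3) → a:[2, 3, 4, 5], b:[0, 1]  free=[FFFFFF...]
after create(c) → a:[2, 3, 4, 5], b:[0, 1], c:[6]  free=[FFFFFFF..]
after truncate(a, 1) → a:[2], b:[0, 1], c:[6]  free=[FFF...F..]
after unlink(b) → a:[2], c:[6]  free=[..F...F..]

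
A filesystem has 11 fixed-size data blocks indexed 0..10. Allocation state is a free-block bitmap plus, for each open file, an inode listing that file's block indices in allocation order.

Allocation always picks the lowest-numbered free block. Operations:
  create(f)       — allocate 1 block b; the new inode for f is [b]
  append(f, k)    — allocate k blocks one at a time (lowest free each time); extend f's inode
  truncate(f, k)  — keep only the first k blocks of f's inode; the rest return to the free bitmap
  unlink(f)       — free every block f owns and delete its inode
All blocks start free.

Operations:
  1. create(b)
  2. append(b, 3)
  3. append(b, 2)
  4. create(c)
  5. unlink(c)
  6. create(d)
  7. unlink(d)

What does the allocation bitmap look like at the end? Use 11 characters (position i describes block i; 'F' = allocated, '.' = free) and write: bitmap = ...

[1] create(b) — b=0 (map F..........)
[2] append(b, 3) — b=0,1,2,3 (map FFFF.......)
[3] append(b, 2) — b=0,1,2,3,4,5 (map FFFFFF.....)
[4] create(c) — b=0,1,2,3,4,5 c=6 (map FFFFFFF....)
[5] unlink(c) — b=0,1,2,3,4,5 (map FFFFFF.....)
[6] create(d) — b=0,1,2,3,4,5 d=6 (map FFFFFFF....)
[7] unlink(d) — b=0,1,2,3,4,5 (map FFFFFF.....)

bitmap = FFFFFF.....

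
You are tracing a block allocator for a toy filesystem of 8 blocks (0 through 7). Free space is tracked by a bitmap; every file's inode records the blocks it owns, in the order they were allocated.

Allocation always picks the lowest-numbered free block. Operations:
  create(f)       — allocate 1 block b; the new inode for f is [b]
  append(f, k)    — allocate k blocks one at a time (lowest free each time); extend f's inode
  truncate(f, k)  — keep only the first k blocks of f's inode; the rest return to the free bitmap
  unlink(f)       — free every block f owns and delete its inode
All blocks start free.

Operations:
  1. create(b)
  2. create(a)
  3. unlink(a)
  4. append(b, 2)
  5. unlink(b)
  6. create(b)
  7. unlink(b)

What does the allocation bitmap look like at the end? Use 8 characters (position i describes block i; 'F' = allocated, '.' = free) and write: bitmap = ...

[1] create(b) — b=0 (map F.......)
[2] create(a) — a=1 b=0 (map FF......)
[3] unlink(a) — b=0 (map F.......)
[4] append(b, 2) — b=0,1,2 (map FFF.....)
[5] unlink(b) —  (map ........)
[6] create(b) — b=0 (map F.......)
[7] unlink(b) —  (map ........)

bitmap = ........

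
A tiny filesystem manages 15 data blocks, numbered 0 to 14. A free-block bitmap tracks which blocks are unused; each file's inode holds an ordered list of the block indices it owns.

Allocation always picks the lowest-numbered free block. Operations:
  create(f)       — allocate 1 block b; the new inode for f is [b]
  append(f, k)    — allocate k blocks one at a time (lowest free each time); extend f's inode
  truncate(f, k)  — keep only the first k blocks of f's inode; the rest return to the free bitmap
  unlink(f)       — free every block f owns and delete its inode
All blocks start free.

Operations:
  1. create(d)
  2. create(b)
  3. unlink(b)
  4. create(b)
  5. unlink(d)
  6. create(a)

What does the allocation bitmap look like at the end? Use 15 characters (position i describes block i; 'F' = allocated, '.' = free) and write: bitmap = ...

after create(d) → d:[0]  free=[F..............]
after create(b) → b:[1], d:[0]  free=[FF.............]
after unlink(b) → d:[0]  free=[F..............]
after create(b) → b:[1], d:[0]  free=[FF.............]
after unlink(d) → b:[1]  free=[.F.............]
after create(a) → a:[0], b:[1]  free=[FF.............]

bitmap = FF.............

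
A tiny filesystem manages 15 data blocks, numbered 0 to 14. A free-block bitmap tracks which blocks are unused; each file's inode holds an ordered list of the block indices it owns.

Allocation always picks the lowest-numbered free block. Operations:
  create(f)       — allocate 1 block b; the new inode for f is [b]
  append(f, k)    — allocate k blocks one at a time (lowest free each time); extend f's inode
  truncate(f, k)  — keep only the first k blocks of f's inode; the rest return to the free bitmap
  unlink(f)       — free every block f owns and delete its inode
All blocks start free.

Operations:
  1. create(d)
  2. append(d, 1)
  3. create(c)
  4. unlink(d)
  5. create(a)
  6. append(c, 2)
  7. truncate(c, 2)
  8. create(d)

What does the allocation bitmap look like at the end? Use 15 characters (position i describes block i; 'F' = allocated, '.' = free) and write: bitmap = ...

bitmap = FFFF...........

create(d): bitmap=F.............. | d=[0]
append(d, 1): bitmap=FF............. | d=[0, 1]
create(c): bitmap=FFF............ | c=[2] d=[0, 1]
unlink(d): bitmap=..F............ | c=[2]
create(a): bitmap=F.F............ | a=[0] c=[2]
append(c, 2): bitmap=FFFF........... | a=[0] c=[2, 1, 3]
truncate(c, 2): bitmap=FFF............ | a=[0] c=[2, 1]
create(d): bitmap=FFFF........... | a=[0] c=[2, 1] d=[3]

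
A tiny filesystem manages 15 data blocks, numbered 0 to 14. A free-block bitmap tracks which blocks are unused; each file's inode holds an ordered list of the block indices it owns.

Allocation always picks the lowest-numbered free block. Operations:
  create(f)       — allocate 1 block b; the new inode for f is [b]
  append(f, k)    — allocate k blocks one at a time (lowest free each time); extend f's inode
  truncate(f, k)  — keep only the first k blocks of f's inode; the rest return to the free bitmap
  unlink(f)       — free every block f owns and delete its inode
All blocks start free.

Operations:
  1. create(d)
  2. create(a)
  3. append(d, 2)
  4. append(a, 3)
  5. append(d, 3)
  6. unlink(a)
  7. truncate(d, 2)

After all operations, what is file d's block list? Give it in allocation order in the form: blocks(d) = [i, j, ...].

[1] create(d) — d=0 (map F..............)
[2] create(a) — a=1 d=0 (map FF.............)
[3] append(d, 2) — a=1 d=0,2,3 (map FFFF...........)
[4] append(a, 3) — a=1,4,5,6 d=0,2,3 (map FFFFFFF........)
[5] append(d, 3) — a=1,4,5,6 d=0,2,3,7,8,9 (map FFFFFFFFFF.....)
[6] unlink(a) — d=0,2,3,7,8,9 (map F.FF...FFF.....)
[7] truncate(d, 2) — d=0,2 (map F.F............)

blocks(d) = [0, 2]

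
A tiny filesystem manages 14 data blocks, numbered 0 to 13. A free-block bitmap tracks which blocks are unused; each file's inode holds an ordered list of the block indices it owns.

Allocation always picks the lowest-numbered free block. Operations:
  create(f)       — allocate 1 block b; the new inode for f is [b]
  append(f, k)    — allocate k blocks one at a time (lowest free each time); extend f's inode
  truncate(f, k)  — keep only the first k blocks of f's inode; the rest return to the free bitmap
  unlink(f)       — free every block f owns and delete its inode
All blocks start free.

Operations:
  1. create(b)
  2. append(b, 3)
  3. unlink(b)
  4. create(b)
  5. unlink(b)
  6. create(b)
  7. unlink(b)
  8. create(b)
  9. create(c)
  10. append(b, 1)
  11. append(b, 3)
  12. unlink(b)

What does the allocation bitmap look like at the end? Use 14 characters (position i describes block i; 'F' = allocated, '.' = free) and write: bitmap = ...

[1] create(b) — b=0 (map F.............)
[2] append(b, 3) — b=0,1,2,3 (map FFFF..........)
[3] unlink(b) —  (map ..............)
[4] create(b) — b=0 (map F.............)
[5] unlink(b) —  (map ..............)
[6] create(b) — b=0 (map F.............)
[7] unlink(b) —  (map ..............)
[8] create(b) — b=0 (map F.............)
[9] create(c) — b=0 c=1 (map FF............)
[10] append(b, 1) — b=0,2 c=1 (map FFF...........)
[11] append(b, 3) — b=0,2,3,4,5 c=1 (map FFFFFF........)
[12] unlink(b) — c=1 (map .F............)

bitmap = .F............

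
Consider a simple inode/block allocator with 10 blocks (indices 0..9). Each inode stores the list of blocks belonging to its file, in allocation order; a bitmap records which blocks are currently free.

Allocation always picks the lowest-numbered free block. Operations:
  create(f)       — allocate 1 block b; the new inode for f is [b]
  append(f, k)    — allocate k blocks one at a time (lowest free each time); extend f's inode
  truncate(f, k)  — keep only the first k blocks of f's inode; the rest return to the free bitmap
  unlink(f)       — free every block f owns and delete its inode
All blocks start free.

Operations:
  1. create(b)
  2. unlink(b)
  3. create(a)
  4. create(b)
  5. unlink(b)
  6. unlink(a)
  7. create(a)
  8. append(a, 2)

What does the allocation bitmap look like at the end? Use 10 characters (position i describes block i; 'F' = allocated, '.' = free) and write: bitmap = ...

bitmap = FFF.......

create(b): bitmap=F......... | b=[0]
unlink(b): bitmap=.......... | 
create(a): bitmap=F......... | a=[0]
create(b): bitmap=FF........ | a=[0] b=[1]
unlink(b): bitmap=F......... | a=[0]
unlink(a): bitmap=.......... | 
create(a): bitmap=F......... | a=[0]
append(a, 2): bitmap=FFF....... | a=[0, 1, 2]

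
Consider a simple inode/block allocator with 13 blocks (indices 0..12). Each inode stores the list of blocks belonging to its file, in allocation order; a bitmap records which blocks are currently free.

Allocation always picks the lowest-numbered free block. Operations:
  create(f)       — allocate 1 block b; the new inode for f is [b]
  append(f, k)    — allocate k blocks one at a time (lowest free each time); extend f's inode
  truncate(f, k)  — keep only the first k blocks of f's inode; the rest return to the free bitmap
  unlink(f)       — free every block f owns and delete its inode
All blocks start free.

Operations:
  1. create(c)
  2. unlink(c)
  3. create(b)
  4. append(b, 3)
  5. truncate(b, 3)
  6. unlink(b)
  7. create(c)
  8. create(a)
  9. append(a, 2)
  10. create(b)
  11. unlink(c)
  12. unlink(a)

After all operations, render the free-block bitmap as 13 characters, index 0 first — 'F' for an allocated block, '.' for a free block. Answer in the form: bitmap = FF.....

create(c): bitmap=F............ | c=[0]
unlink(c): bitmap=............. | 
create(b): bitmap=F............ | b=[0]
append(b, 3): bitmap=FFFF......... | b=[0, 1, 2, 3]
truncate(b, 3): bitmap=FFF.......... | b=[0, 1, 2]
unlink(b): bitmap=............. | 
create(c): bitmap=F............ | c=[0]
create(a): bitmap=FF........... | a=[1] c=[0]
append(a, 2): bitmap=FFFF......... | a=[1, 2, 3] c=[0]
create(b): bitmap=FFFFF........ | a=[1, 2, 3] b=[4] c=[0]
unlink(c): bitmap=.FFFF........ | a=[1, 2, 3] b=[4]
unlink(a): bitmap=....F........ | b=[4]

bitmap = ....F........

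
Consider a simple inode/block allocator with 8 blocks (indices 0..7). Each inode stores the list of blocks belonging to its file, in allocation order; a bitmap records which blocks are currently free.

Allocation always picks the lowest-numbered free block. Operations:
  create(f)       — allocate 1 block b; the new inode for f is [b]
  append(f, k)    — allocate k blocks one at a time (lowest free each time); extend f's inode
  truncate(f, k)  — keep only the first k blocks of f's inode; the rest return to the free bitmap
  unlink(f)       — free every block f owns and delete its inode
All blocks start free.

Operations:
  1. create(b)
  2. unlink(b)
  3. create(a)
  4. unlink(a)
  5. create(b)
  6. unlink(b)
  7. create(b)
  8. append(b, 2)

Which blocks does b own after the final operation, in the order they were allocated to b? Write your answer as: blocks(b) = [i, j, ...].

  1. create(b)  ⇒  F.......  {b→[0]}
  2. unlink(b)  ⇒  ........  {}
  3. create(a)  ⇒  F.......  {a→[0]}
  4. unlink(a)  ⇒  ........  {}
  5. create(b)  ⇒  F.......  {b→[0]}
  6. unlink(b)  ⇒  ........  {}
  7. create(b)  ⇒  F.......  {b→[0]}
  8. append(b, 2)  ⇒  FFF.....  {b→[0, 1, 2]}

blocks(b) = [0, 1, 2]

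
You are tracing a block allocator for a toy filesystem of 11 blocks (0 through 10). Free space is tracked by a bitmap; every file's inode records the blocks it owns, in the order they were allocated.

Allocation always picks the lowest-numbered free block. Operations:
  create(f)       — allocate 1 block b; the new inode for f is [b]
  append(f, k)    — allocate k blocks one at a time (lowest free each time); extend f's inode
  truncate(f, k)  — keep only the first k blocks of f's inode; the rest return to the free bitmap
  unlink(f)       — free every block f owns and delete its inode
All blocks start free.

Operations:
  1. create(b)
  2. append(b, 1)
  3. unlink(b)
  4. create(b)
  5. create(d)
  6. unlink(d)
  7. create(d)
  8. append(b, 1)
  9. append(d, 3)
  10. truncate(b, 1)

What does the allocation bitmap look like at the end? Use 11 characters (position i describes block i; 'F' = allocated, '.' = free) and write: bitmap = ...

bitmap = FF.FFF.....

[1] create(b) — b=0 (map F..........)
[2] append(b, 1) — b=0,1 (map FF.........)
[3] unlink(b) —  (map ...........)
[4] create(b) — b=0 (map F..........)
[5] create(d) — b=0 d=1 (map FF.........)
[6] unlink(d) — b=0 (map F..........)
[7] create(d) — b=0 d=1 (map FF.........)
[8] append(b, 1) — b=0,2 d=1 (map FFF........)
[9] append(d, 3) — b=0,2 d=1,3,4,5 (map FFFFFF.....)
[10] truncate(b, 1) — b=0 d=1,3,4,5 (map FF.FFF.....)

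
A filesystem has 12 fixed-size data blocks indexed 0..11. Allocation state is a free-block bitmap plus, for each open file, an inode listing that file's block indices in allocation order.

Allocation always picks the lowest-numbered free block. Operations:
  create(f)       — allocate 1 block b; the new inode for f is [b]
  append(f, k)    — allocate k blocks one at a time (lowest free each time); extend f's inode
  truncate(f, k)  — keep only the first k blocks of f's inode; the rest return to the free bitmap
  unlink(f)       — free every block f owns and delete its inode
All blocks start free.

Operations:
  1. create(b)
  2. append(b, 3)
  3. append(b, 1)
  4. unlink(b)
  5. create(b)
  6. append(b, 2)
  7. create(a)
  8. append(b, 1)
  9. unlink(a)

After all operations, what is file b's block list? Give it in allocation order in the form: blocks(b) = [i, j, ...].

after create(b) → b:[0]  free=[F...........]
after append(b, 3) → b:[0, 1, 2, 3]  free=[FFFF........]
after append(b, 1) → b:[0, 1, 2, 3, 4]  free=[FFFFF.......]
after unlink(b) →   free=[............]
after create(b) → b:[0]  free=[F...........]
after append(b, 2) → b:[0, 1, 2]  free=[FFF.........]
after create(a) → a:[3], b:[0, 1, 2]  free=[FFFF........]
after append(b, 1) → a:[3], b:[0, 1, 2, 4]  free=[FFFFF.......]
after unlink(a) → b:[0, 1, 2, 4]  free=[FFF.F.......]

blocks(b) = [0, 1, 2, 4]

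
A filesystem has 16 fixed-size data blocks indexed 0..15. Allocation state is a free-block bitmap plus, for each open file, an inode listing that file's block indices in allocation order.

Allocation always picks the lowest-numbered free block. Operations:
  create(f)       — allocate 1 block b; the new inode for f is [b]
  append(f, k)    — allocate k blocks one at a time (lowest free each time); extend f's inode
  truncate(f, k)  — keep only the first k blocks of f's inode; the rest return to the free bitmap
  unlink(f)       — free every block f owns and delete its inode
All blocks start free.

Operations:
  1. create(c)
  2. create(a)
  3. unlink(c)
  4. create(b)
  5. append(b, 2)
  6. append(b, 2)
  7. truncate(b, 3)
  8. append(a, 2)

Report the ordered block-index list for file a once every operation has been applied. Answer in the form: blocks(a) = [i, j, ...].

after create(c) → c:[0]  free=[F...............]
after create(a) → a:[1], c:[0]  free=[FF..............]
after unlink(c) → a:[1]  free=[.F..............]
after create(b) → a:[1], b:[0]  free=[FF..............]
after append(b, 2) → a:[1], b:[0, 2, 3]  free=[FFFF............]
after append(b, 2) → a:[1], b:[0, 2, 3, 4, 5]  free=[FFFFFF..........]
after truncate(b, 3) → a:[1], b:[0, 2, 3]  free=[FFFF............]
after append(a, 2) → a:[1, 4, 5], b:[0, 2, 3]  free=[FFFFFF..........]

blocks(a) = [1, 4, 5]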